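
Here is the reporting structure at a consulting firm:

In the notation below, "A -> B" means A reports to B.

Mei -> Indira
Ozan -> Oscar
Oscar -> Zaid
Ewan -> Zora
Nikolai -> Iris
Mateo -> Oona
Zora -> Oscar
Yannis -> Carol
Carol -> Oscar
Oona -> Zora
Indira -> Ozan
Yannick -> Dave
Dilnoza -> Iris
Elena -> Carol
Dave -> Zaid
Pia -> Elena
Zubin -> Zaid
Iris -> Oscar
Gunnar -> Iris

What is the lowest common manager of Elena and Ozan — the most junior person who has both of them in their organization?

Oscar

Elena's chain of managers is Carol, Oscar, Zaid. Ozan's chain of managers is Oscar, Zaid. The first manager that appears in both chains is Oscar.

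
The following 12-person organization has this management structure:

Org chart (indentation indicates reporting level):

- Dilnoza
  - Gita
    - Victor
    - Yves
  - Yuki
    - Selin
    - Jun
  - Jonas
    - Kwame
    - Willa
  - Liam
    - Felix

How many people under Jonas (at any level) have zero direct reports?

The people in Jonas's organization with no one reporting to them are Willa, Kwame. That is 2.

2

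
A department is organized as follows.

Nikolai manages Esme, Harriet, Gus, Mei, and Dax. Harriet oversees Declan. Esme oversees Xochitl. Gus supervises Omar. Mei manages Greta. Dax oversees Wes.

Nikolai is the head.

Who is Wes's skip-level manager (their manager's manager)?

Nikolai

Wes reports to Dax, and Dax reports to Nikolai. So Wes's skip-level manager is Nikolai.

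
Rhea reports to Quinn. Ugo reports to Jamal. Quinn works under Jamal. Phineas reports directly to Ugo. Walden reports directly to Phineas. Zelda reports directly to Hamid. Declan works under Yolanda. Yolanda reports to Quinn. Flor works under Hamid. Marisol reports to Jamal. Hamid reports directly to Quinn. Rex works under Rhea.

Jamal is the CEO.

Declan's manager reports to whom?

Quinn

Declan reports to Yolanda, and Yolanda reports to Quinn. So Declan's skip-level manager is Quinn.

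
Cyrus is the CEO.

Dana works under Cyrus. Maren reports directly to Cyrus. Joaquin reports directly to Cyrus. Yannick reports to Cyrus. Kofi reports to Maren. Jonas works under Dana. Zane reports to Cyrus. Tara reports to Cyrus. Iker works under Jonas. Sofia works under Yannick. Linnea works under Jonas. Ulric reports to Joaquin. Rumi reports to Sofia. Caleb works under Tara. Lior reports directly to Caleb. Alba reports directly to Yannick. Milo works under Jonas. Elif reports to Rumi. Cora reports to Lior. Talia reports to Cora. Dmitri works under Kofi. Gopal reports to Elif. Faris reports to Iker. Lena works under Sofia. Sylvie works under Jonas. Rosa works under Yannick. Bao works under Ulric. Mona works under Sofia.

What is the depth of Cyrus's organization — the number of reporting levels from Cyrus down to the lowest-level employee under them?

5

The longest chain under Cyrus runs Cyrus → Tara → Caleb → Lior → Cora → Talia, which is 5 levels below Cyrus.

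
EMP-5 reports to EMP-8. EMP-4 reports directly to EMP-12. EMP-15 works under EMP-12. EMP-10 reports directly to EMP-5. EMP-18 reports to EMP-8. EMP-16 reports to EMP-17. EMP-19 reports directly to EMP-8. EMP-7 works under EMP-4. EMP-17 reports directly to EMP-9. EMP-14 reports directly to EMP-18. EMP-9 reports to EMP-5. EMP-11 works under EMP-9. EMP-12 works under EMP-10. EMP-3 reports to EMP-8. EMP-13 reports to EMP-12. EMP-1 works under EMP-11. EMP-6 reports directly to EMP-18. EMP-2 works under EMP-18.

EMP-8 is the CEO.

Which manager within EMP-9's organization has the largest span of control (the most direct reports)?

EMP-9

Direct-report counts within EMP-9's organization: EMP-9 has 2; EMP-17 has 1; EMP-11 has 1. The largest is 2, held by EMP-9.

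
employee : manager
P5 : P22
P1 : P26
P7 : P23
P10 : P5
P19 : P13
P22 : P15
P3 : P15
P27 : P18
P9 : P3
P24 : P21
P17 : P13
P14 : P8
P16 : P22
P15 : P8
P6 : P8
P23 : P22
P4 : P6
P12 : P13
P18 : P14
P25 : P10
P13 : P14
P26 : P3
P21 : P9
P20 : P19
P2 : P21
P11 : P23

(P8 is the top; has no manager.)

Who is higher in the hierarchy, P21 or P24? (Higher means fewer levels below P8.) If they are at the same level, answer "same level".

P21

P21 is 4 levels below P8; P24 is 5. P21 is higher.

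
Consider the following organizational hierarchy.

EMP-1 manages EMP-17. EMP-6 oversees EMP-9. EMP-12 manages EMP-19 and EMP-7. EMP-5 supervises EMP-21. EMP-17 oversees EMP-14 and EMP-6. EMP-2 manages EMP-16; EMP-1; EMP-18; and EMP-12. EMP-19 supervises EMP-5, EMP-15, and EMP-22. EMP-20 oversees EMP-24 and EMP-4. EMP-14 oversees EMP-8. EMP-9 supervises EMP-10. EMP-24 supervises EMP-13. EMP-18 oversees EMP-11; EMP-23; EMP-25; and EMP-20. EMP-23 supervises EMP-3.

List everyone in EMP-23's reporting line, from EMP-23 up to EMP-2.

EMP-23 -> EMP-18 -> EMP-2

EMP-23 reports to EMP-18. EMP-18 reports to EMP-2. EMP-2 is at the top.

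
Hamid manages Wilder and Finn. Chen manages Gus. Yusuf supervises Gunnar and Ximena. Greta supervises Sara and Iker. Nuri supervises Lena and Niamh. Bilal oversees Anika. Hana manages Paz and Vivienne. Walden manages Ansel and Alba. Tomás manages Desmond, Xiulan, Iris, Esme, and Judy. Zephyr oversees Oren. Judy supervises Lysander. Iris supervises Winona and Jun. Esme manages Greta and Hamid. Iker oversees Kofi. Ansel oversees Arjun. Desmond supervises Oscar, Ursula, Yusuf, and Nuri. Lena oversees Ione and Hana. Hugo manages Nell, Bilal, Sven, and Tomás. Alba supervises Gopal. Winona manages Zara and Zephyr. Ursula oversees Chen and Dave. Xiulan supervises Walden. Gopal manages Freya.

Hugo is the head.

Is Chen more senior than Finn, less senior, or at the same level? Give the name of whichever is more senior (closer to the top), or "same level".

Both Chen and Finn are 4 levels below Hugo.

same level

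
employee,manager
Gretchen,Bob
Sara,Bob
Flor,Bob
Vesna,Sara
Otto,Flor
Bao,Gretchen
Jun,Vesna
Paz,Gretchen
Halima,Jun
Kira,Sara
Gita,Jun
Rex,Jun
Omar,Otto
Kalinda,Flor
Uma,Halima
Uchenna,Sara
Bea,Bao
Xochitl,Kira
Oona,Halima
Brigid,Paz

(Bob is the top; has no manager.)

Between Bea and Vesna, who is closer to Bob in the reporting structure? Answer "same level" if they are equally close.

Vesna

Bea is 3 levels below Bob; Vesna is 2. Vesna is higher.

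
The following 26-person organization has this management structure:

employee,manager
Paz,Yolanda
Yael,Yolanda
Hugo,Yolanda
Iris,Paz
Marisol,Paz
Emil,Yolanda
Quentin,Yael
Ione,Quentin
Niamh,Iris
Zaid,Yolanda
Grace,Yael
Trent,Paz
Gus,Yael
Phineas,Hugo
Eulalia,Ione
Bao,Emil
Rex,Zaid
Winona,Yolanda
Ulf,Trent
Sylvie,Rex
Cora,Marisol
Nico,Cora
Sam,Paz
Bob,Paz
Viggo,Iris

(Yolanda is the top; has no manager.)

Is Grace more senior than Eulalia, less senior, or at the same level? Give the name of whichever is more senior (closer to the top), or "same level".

Grace is 2 levels below Yolanda; Eulalia is 4. Grace is higher.

Grace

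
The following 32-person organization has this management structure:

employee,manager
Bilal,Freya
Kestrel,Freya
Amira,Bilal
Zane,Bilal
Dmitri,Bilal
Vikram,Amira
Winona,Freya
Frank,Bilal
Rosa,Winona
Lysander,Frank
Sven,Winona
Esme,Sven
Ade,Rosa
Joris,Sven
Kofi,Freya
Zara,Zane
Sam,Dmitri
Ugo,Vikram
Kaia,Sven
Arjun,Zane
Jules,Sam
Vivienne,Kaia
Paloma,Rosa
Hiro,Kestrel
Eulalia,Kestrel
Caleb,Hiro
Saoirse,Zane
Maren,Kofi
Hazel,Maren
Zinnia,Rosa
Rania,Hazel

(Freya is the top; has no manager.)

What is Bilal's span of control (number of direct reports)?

4

Bilal directly manages Amira, Zane, Dmitri, Frank. That is 4 direct reports.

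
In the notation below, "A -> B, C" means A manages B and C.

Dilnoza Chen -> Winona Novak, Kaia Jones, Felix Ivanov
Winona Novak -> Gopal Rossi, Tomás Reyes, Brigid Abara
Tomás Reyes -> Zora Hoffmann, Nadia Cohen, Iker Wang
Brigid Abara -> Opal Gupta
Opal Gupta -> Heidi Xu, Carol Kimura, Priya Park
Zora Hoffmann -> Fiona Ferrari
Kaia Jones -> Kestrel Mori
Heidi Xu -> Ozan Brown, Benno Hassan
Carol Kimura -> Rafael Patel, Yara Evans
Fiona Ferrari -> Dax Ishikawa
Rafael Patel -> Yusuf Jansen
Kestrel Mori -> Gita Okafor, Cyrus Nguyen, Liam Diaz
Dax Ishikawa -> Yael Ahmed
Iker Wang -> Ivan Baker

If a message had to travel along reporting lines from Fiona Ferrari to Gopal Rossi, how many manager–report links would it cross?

4

Fiona Ferrari is 3 levels below Winona Novak, and Gopal Rossi is 1 level below Winona Novak (their lowest common manager). The shortest path runs up from Fiona Ferrari to Winona Novak and back down to Gopal Rossi: 3 + 1 = 4 links.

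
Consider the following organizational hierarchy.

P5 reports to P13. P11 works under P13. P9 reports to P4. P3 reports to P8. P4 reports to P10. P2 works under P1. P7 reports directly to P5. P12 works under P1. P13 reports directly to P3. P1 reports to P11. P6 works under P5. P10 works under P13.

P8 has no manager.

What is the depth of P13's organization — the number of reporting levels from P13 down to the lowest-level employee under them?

The longest chain under P13 runs P13 → P11 → P1 → P12, which is 3 levels below P13.

3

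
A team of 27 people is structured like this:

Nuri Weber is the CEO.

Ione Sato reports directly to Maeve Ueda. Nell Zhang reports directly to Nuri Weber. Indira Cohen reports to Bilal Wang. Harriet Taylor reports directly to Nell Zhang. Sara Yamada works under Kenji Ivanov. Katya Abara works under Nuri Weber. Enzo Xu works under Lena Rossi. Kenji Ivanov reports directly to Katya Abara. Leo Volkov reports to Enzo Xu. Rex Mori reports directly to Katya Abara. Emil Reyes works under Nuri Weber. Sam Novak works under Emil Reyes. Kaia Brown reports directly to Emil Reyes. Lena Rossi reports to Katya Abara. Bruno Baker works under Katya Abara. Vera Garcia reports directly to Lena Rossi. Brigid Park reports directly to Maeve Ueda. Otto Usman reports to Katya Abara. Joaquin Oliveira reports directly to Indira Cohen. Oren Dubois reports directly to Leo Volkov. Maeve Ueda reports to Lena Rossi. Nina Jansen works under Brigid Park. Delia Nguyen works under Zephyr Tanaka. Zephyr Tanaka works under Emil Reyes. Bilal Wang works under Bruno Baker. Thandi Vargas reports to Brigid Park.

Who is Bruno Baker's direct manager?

Katya Abara

Bruno Baker reports directly to Katya Abara.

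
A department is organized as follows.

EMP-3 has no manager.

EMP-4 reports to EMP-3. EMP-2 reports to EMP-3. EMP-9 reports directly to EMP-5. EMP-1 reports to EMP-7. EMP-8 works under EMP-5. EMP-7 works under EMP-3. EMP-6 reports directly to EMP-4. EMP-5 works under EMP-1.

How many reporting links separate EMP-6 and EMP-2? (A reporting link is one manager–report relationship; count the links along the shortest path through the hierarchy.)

3

EMP-6 is 2 levels below EMP-3, and EMP-2 is 1 level below EMP-3 (their lowest common manager). The shortest path runs up from EMP-6 to EMP-3 and back down to EMP-2: 2 + 1 = 3 links.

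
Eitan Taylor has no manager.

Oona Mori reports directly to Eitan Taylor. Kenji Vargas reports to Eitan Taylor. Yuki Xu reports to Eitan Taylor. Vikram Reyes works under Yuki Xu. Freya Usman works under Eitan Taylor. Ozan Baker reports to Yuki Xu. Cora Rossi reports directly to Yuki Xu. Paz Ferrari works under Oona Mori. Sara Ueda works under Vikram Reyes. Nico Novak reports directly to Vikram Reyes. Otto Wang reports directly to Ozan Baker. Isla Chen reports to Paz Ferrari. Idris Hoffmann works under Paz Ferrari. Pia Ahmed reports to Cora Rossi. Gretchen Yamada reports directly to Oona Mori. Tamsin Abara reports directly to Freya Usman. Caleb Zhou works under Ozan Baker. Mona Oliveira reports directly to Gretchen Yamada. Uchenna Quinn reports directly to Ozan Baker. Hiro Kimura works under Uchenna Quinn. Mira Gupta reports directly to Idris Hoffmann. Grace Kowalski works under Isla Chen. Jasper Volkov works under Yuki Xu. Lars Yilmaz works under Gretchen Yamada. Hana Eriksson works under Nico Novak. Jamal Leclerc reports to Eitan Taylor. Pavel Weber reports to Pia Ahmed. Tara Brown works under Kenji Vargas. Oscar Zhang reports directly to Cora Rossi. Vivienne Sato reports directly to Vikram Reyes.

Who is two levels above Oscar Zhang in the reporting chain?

Oscar Zhang reports to Cora Rossi, and Cora Rossi reports to Yuki Xu. So Oscar Zhang's skip-level manager is Yuki Xu.

Yuki Xu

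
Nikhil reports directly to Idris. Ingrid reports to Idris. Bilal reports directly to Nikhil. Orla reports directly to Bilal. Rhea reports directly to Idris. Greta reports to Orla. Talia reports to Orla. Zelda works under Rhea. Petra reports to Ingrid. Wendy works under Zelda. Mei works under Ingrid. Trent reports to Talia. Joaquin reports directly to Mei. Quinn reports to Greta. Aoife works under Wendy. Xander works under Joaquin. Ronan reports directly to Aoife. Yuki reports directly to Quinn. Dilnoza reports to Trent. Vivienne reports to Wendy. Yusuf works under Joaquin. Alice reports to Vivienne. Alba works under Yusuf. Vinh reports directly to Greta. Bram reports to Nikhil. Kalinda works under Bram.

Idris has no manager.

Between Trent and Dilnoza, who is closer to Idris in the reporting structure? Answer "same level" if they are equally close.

Trent

Trent is 5 levels below Idris; Dilnoza is 6. Trent is higher.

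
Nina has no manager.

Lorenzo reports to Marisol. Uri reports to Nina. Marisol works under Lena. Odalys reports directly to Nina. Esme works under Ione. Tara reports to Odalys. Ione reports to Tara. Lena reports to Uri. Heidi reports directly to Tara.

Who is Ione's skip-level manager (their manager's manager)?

Ione reports to Tara, and Tara reports to Odalys. So Ione's skip-level manager is Odalys.

Odalys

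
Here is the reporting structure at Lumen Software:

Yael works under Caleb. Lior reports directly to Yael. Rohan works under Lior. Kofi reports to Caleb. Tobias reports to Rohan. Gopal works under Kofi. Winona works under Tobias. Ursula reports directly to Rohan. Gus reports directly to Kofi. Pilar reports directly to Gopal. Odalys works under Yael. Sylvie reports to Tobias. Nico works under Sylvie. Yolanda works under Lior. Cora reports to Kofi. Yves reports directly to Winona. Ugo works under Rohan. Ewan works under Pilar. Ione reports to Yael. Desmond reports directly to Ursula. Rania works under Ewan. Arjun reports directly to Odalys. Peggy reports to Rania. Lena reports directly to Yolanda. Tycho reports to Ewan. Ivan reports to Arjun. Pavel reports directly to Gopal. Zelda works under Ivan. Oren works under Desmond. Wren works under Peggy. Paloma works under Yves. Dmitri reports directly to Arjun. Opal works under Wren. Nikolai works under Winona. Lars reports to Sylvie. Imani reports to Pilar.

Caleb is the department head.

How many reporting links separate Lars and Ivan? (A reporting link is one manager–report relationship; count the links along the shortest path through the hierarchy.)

8

Lars is 5 levels below Yael, and Ivan is 3 levels below Yael (their lowest common manager). The shortest path runs up from Lars to Yael and back down to Ivan: 5 + 3 = 8 links.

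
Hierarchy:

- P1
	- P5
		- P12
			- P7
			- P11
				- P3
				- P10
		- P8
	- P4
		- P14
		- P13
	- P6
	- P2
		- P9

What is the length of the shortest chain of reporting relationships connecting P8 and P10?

P8 is 1 level below P5, and P10 is 3 levels below P5 (their lowest common manager). The shortest path runs up from P8 to P5 and back down to P10: 1 + 3 = 4 links.

4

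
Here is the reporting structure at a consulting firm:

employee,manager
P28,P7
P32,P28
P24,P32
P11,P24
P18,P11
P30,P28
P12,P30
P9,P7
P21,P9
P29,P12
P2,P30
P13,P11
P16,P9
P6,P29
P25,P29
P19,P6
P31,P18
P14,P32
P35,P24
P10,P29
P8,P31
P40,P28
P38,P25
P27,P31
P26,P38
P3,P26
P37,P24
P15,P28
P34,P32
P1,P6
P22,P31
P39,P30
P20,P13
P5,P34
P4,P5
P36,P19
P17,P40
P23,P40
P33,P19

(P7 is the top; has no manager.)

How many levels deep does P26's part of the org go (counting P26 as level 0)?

The longest chain under P26 runs P26 → P3, which is 1 level below P26.

1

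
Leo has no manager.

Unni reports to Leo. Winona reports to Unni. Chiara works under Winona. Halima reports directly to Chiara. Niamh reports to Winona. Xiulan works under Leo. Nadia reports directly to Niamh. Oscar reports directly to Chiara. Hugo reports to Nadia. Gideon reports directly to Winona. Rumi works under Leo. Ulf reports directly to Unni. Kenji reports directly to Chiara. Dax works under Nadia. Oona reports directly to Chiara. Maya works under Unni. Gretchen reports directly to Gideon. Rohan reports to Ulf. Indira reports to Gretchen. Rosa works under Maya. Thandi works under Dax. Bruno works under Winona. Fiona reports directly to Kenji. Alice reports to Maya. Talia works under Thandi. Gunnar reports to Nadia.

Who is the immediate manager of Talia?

Thandi

Talia reports directly to Thandi.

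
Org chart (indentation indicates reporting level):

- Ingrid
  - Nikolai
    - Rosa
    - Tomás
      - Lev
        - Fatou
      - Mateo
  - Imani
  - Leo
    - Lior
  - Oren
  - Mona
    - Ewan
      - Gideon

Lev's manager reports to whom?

Lev reports to Tomás, and Tomás reports to Nikolai. So Lev's skip-level manager is Nikolai.

Nikolai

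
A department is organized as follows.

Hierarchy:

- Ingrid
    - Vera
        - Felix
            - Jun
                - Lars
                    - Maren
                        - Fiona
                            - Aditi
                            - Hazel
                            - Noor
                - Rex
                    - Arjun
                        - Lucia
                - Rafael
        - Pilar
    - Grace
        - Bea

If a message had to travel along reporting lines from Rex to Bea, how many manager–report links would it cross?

Rex is 4 levels below Ingrid, and Bea is 2 levels below Ingrid (their lowest common manager). The shortest path runs up from Rex to Ingrid and back down to Bea: 4 + 2 = 6 links.

6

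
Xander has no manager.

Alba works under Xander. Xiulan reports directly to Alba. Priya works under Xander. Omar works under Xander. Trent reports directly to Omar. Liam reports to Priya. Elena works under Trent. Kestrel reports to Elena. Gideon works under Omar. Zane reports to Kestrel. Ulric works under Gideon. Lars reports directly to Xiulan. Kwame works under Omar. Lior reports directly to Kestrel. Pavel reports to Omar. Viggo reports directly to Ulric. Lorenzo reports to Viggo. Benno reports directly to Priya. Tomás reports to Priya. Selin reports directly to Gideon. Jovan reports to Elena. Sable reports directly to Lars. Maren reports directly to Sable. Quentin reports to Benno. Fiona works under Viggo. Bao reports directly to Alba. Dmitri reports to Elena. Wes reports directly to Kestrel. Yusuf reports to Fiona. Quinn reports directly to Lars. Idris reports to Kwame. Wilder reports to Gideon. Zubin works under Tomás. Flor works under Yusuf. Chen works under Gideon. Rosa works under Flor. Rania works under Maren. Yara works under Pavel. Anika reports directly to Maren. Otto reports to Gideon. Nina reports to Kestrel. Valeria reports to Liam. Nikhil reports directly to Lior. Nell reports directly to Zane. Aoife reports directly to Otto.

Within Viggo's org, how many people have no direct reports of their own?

The people in Viggo's organization with no one reporting to them are Rosa, Lorenzo. That is 2.

2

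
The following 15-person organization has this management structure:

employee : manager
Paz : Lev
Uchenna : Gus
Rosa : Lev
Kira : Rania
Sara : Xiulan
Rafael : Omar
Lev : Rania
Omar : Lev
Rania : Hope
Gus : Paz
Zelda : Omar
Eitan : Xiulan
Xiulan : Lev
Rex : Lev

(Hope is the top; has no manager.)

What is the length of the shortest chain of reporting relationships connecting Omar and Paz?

Omar is 1 level below Lev, and Paz is 1 level below Lev (their lowest common manager). The shortest path runs up from Omar to Lev and back down to Paz: 1 + 1 = 2 links.

2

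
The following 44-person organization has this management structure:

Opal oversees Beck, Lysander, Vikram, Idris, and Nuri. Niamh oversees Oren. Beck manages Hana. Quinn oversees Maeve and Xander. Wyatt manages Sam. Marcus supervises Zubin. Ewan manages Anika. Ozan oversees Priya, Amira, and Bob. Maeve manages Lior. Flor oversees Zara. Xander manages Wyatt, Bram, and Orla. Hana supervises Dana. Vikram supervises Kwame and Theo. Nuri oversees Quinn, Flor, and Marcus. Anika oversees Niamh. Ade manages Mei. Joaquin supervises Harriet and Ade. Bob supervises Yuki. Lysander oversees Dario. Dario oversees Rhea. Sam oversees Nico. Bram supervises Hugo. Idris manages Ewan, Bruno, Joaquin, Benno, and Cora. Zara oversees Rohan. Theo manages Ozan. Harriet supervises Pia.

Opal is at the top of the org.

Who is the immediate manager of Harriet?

Harriet reports directly to Joaquin.

Joaquin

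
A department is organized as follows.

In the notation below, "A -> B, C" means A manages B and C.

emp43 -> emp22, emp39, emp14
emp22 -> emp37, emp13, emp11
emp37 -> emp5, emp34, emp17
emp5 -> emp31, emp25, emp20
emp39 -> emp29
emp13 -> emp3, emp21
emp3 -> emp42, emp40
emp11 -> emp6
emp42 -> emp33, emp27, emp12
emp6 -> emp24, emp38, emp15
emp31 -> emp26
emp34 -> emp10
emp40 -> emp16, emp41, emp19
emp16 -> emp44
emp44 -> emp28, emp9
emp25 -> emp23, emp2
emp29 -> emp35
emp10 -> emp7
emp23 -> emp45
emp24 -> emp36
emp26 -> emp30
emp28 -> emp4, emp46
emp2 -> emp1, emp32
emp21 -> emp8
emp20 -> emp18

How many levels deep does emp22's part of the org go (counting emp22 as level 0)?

7

The longest chain under emp22 runs emp22 → emp13 → emp3 → emp40 → emp16 → emp44 → emp28 → emp46, which is 7 levels below emp22.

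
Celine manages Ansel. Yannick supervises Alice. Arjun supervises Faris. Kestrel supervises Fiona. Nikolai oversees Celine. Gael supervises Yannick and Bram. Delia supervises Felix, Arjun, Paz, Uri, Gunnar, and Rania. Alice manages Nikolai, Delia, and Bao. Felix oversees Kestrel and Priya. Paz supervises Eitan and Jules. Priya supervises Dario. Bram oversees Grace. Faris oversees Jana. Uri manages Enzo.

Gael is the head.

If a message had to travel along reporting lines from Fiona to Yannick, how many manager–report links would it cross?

5

Fiona is in Yannick's organization: the chain from Fiona up to Yannick is Fiona → Kestrel → Felix → Delia → Alice → Yannick, which is 5 links.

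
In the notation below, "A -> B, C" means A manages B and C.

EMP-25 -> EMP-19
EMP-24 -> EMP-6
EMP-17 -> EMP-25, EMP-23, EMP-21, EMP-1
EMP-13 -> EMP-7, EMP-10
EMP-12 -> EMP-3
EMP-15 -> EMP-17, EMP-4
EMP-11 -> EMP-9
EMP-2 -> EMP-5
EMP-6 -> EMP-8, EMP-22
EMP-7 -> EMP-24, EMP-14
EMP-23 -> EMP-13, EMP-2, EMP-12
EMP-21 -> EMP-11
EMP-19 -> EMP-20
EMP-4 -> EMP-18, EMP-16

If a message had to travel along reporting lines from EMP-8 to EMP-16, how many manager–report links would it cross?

9

EMP-8 is 7 levels below EMP-15, and EMP-16 is 2 levels below EMP-15 (their lowest common manager). The shortest path runs up from EMP-8 to EMP-15 and back down to EMP-16: 7 + 2 = 9 links.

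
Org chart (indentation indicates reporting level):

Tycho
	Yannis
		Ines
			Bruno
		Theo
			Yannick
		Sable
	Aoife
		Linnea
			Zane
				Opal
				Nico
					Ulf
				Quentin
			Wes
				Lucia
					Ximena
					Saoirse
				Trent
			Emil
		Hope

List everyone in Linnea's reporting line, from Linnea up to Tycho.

Linnea -> Aoife -> Tycho

Linnea reports to Aoife. Aoife reports to Tycho. Tycho is at the top.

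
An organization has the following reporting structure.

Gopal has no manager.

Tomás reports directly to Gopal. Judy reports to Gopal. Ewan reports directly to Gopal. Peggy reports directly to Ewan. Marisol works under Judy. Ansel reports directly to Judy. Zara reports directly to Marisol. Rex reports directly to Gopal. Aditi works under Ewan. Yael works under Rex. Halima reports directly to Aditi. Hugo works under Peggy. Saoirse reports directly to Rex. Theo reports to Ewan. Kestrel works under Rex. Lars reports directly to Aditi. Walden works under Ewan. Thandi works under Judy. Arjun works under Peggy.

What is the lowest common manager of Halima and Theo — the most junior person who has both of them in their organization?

Ewan

Halima's chain of managers is Aditi, Ewan, Gopal. Theo's chain of managers is Ewan, Gopal. The first manager that appears in both chains is Ewan.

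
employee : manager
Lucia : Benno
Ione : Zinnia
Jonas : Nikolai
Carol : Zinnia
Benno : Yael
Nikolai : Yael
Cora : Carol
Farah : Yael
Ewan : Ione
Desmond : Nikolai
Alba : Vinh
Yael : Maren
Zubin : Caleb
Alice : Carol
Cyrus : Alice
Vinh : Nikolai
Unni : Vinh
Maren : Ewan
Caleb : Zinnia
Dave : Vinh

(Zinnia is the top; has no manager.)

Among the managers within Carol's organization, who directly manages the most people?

Direct-report counts within Carol's organization: Carol has 2; Alice has 1. The largest is 2, held by Carol.

Carol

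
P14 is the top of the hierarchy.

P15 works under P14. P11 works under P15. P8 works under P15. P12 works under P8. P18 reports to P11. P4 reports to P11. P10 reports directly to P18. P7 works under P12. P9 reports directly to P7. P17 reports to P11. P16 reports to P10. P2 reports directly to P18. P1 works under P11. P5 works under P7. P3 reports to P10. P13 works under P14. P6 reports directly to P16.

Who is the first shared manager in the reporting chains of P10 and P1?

P10's chain of managers is P18, P11, P15, P14. P1's chain of managers is P11, P15, P14. The first manager that appears in both chains is P11.

P11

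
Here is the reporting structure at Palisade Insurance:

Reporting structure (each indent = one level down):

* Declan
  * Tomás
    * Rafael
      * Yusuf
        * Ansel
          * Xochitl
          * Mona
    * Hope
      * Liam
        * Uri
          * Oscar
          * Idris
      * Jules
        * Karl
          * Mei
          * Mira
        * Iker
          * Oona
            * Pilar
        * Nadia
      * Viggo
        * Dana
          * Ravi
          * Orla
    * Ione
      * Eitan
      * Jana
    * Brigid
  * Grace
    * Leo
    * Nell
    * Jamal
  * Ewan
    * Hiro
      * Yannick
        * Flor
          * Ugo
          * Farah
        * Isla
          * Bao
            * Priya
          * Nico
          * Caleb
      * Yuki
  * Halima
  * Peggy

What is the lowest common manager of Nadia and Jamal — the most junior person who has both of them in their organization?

Nadia's chain of managers is Jules, Hope, Tomás, Declan. Jamal's chain of managers is Grace, Declan. The first manager that appears in both chains is Declan.

Declan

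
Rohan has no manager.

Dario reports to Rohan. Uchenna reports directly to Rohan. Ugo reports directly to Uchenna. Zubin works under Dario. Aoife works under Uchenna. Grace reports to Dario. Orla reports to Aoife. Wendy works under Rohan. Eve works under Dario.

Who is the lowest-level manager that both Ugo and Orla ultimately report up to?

Uchenna

Ugo's chain of managers is Uchenna, Rohan. Orla's chain of managers is Aoife, Uchenna, Rohan. The first manager that appears in both chains is Uchenna.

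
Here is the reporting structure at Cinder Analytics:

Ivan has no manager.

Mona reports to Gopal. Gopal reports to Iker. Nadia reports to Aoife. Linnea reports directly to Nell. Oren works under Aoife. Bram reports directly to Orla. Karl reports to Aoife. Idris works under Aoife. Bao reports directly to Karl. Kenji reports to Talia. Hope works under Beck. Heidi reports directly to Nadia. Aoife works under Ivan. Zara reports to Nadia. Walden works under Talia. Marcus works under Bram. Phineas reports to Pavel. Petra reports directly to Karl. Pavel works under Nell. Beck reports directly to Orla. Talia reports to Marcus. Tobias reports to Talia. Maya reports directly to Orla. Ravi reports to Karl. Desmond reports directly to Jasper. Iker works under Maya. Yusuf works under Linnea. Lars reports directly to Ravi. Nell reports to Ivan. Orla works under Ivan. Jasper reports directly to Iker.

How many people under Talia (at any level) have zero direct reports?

3

The people in Talia's organization with no one reporting to them are Walden, Tobias, Kenji. That is 3.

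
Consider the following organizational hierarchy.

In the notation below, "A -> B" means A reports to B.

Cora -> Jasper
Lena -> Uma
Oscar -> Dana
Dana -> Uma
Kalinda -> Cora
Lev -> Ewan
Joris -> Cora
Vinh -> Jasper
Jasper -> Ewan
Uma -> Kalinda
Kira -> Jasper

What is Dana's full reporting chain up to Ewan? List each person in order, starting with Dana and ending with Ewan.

Dana reports to Uma. Uma reports to Kalinda. Kalinda reports to Cora. Cora reports to Jasper. Jasper reports to Ewan. Ewan is at the top.

Dana -> Uma -> Kalinda -> Cora -> Jasper -> Ewan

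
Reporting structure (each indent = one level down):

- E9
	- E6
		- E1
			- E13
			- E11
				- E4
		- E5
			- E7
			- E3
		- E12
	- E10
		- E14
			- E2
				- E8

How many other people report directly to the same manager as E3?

E3 reports to E5. E5's other direct reports are E7 — 1 peer.

1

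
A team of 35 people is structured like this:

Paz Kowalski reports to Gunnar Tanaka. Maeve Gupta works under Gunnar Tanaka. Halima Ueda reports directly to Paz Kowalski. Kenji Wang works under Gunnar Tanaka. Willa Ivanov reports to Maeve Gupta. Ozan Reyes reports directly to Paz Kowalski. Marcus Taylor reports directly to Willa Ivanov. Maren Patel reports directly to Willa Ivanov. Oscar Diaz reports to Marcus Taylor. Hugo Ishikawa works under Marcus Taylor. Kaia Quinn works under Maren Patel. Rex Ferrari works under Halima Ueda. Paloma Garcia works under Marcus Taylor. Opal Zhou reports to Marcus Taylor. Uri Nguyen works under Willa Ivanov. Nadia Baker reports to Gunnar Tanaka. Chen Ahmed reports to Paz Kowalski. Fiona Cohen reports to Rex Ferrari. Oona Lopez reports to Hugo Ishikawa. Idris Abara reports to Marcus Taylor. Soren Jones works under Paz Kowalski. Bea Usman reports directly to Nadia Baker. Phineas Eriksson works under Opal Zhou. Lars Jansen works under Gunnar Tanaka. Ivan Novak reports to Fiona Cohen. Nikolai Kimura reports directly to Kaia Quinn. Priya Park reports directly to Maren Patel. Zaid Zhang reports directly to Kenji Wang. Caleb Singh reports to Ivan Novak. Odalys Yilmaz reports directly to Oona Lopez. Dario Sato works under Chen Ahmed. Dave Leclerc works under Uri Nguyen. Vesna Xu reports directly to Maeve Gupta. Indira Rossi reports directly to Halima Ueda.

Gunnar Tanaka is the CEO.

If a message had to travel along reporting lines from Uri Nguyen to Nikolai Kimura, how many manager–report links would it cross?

4

Uri Nguyen is 1 level below Willa Ivanov, and Nikolai Kimura is 3 levels below Willa Ivanov (their lowest common manager). The shortest path runs up from Uri Nguyen to Willa Ivanov and back down to Nikolai Kimura: 1 + 3 = 4 links.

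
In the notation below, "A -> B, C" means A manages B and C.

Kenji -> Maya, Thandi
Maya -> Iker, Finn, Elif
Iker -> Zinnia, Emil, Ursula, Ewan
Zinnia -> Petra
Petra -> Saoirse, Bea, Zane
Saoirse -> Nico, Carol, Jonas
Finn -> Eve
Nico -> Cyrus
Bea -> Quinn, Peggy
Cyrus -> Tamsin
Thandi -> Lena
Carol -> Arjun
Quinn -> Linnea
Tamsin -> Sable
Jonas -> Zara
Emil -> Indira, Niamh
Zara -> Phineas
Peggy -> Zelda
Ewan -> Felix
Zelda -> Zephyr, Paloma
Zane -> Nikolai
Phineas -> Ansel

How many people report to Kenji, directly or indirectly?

Kenji directly manages Maya, Thandi. Under Maya: Elif, Finn, Eve, Iker, Ewan, Felix, Ursula, Emil, Niamh, Indira, Zinnia, Petra, Zane, Nikolai, Bea, Peggy, Zelda, Paloma, Zephyr, Quinn, Linnea, Saoirse, Jonas, Zara, Phineas, Ansel, Carol, Arjun, Nico, Cyrus, Tamsin, Sable (32). Under Thandi: Lena (1). So Kenji's organization is 2 direct reports plus everyone under them: 33 + 2 = 35.

35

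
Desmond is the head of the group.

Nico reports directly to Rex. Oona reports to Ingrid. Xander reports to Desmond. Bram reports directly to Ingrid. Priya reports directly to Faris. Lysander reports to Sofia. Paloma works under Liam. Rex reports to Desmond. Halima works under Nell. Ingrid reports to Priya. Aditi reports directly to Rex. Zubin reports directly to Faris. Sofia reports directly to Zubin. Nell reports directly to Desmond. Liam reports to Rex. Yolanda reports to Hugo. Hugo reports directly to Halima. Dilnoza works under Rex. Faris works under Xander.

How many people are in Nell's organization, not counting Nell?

3

Nell directly manages Halima. Under Halima: Hugo, Yolanda (2). That's 3 in total.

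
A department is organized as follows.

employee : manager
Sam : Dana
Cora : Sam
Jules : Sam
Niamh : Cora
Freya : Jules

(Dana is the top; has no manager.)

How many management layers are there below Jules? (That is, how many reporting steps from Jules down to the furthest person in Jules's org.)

The longest chain under Jules runs Jules → Freya, which is 1 level below Jules.

1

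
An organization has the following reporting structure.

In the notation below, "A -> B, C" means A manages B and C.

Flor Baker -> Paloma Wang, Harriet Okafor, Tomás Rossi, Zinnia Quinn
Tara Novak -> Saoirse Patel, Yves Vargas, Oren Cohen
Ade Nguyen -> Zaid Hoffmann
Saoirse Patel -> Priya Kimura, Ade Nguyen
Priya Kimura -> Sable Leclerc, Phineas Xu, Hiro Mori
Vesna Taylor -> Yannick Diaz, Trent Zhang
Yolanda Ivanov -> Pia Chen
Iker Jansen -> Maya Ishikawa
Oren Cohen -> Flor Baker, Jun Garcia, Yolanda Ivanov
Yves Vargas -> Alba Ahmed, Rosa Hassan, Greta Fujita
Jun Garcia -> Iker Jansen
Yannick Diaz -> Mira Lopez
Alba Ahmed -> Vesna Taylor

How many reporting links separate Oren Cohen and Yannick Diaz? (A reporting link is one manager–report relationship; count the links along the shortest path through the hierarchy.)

Oren Cohen is 1 level below Tara Novak, and Yannick Diaz is 4 levels below Tara Novak (their lowest common manager). The shortest path runs up from Oren Cohen to Tara Novak and back down to Yannick Diaz: 1 + 4 = 5 links.

5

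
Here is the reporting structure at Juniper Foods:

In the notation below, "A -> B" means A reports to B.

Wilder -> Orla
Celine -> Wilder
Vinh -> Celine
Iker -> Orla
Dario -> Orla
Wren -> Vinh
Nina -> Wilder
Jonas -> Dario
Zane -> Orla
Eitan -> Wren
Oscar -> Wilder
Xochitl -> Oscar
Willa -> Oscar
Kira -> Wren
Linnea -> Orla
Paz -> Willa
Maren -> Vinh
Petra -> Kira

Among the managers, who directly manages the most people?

Direct-report counts: Orla has 5; Dario has 1; Wilder has 3; Oscar has 2; Willa has 1; Celine has 1; Vinh has 2; Wren has 2; Kira has 1. The largest is 5, held by Orla.

Orla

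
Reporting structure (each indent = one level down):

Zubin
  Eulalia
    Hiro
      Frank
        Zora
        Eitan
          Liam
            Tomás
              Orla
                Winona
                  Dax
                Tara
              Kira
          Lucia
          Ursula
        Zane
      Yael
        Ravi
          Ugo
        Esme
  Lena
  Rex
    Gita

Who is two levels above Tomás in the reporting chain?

Eitan

Tomás reports to Liam, and Liam reports to Eitan. So Tomás's skip-level manager is Eitan.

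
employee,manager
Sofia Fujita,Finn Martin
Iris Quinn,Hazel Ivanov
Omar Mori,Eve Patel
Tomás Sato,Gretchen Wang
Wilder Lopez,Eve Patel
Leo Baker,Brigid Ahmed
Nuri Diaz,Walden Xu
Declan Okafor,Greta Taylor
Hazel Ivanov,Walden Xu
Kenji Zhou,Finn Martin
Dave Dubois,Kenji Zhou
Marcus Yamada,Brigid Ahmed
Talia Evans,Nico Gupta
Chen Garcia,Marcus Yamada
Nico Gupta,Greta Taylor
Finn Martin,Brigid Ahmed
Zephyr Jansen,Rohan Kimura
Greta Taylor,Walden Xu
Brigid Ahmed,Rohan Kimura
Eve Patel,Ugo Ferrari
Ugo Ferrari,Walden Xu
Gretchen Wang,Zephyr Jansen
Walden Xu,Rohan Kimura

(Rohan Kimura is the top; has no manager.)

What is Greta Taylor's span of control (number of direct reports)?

2

Greta Taylor directly manages Declan Okafor, Nico Gupta. That is 2 direct reports.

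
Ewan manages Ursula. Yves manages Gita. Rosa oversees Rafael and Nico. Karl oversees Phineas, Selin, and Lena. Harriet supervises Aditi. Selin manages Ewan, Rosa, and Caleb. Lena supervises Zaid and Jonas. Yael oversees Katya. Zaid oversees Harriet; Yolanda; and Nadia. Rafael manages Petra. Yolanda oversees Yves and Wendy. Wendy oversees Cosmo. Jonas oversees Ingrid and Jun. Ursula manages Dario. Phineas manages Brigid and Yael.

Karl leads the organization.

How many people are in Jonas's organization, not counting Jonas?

2

Jonas directly manages Ingrid, Jun. Ingrid has no reports. Jun has no reports. So Jonas's organization is 2 direct reports plus everyone under them: 1 + 1 = 2.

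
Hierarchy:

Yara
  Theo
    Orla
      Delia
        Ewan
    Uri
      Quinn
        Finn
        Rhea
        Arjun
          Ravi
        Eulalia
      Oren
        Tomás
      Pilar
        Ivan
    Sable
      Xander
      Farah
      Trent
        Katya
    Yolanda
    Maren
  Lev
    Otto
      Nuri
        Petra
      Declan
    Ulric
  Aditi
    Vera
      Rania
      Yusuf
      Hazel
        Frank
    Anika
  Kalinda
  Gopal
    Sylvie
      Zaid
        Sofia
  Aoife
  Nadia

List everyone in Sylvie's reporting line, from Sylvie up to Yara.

Sylvie reports to Gopal. Gopal reports to Yara. Yara is at the top.

Sylvie -> Gopal -> Yara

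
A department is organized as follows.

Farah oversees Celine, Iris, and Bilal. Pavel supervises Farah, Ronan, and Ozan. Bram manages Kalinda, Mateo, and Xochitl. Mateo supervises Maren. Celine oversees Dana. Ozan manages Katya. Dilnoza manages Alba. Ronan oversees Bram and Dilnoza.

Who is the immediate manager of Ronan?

Ronan reports directly to Pavel.

Pavel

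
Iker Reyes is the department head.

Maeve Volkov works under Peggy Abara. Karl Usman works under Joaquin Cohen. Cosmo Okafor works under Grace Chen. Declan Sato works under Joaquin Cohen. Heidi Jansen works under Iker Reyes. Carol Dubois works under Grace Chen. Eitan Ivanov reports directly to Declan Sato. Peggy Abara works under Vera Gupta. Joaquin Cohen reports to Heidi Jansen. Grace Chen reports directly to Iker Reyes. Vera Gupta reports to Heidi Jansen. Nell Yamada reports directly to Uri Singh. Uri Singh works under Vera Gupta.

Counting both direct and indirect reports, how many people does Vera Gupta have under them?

Vera Gupta directly manages Uri Singh, Peggy Abara. Under Uri Singh: Nell Yamada (1). Under Peggy Abara: Maeve Volkov (1). So Vera Gupta's organization is 2 direct reports plus everyone under them: 2 + 2 = 4.

4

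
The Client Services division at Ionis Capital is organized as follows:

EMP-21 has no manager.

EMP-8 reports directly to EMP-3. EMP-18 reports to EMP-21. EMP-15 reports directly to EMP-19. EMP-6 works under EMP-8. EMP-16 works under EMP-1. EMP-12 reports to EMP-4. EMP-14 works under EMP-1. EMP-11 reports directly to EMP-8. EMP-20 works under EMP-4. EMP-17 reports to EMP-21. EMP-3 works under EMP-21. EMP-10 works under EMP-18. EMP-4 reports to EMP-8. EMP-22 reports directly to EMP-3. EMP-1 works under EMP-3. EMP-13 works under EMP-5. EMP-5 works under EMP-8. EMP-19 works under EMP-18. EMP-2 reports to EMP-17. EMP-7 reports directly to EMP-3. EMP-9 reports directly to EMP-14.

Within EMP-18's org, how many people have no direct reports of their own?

2

The people in EMP-18's organization with no one reporting to them are EMP-15, EMP-10. That is 2.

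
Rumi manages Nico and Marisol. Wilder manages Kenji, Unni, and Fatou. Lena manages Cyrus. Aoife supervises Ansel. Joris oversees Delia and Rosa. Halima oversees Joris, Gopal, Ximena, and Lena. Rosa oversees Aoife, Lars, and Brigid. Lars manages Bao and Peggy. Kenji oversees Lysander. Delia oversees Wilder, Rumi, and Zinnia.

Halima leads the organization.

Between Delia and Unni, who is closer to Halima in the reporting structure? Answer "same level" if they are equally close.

Delia is 2 levels below Halima; Unni is 4. Delia is higher.

Delia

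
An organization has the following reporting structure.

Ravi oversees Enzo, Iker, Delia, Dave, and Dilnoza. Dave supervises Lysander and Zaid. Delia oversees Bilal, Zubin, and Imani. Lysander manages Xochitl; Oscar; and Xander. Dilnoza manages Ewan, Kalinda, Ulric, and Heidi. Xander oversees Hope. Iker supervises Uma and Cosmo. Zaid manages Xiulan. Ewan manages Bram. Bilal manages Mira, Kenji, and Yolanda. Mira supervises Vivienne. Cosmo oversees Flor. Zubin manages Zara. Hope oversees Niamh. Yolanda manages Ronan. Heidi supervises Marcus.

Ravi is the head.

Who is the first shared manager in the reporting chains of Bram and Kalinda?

Dilnoza

Bram's chain of managers is Ewan, Dilnoza, Ravi. Kalinda's chain of managers is Dilnoza, Ravi. The first manager that appears in both chains is Dilnoza.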